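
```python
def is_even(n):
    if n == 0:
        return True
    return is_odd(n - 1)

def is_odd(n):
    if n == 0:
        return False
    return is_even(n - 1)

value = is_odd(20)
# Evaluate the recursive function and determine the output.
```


is_odd(20)
= is_even(19)
= is_odd(18)
= is_even(17)
= is_odd(16)
= is_even(15)
= is_odd(14)
= is_even(13)
= is_odd(12)
= is_even(11)
= is_odd(10)
= is_even(9)
= is_odd(8)
= is_even(7)
= is_odd(6)
= is_even(5)
= is_odd(4)
= is_even(3)
= is_odd(2)
= is_even(1)
= is_odd(0)
n == 0: return False
= False


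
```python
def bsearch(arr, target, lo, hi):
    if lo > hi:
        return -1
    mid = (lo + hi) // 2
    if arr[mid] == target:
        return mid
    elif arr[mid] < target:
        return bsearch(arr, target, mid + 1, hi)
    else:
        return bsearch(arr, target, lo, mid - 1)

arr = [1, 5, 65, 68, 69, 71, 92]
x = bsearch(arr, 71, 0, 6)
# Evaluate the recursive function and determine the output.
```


bsearch(arr, 71, 0, 6)
lo=0, hi=6, mid=3, arr[mid]=68
68 < 71, search right half
lo=4, hi=6, mid=5, arr[mid]=71
arr[5] == 71, found at index 5
= 5


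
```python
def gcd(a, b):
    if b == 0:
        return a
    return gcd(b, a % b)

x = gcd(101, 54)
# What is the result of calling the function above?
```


gcd(101, 54)
= gcd(54, 101 % 54) = gcd(54, 47)
= gcd(47, 54 % 47) = gcd(47, 7)
= gcd(7, 47 % 7) = gcd(7, 5)
= gcd(5, 7 % 5) = gcd(5, 2)
= gcd(2, 5 % 2) = gcd(2, 1)
= gcd(1, 2 % 1) = gcd(1, 0)
b == 0, return a = 1


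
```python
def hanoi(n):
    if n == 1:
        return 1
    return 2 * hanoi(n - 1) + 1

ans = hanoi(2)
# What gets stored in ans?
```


hanoi(2)
= 2 * hanoi(1) + 1
Now compute bottom-up:
hanoi(1) = 1
hanoi(2) = 2 * 1 + 1 = 3
= 3


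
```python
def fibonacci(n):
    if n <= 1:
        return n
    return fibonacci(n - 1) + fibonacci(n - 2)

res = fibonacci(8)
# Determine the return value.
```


fibonacci(8)
= fibonacci(7) + fibonacci(6)
= (fibonacci(6) + fibonacci(5)) + fibonacci(6)
Computing bottom-up: fibonacci(0)=0, fibonacci(1)=1, fibonacci(2)=1, fibonacci(3)=2, fibonacci(4)=3, fibonacci(5)=5, fibonacci(6)=8, fibonacci(7)=13, fibonacci(8)=21
= 21


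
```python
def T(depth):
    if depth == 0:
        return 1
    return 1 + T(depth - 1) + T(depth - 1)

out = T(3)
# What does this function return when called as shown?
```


T(3)
= 1 + T(2) + T(2)
= 1 + 2 * T(2)
T(k) = 2^(k+1) - 1
T(0) = 1
T(1) = 3
T(2) = 7
T(3) = 15
T(3) = 2^4 - 1 = 15


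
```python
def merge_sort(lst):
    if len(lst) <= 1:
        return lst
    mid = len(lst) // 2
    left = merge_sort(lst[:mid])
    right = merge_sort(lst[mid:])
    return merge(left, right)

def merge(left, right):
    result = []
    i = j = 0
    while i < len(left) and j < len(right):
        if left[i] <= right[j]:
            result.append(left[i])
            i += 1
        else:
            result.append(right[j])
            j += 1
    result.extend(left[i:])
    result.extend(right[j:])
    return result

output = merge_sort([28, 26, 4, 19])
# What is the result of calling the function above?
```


merge_sort([28, 26, 4, 19])
Split into [28, 26] and [4, 19]
Left sorted: [26, 28]
Right sorted: [4, 19]
Merge [26, 28] and [4, 19]
= [4, 19, 26, 28]


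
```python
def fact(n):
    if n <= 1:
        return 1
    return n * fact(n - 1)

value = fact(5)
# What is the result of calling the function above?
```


fact(5)
= 5 * fact(4)
= 5 * 4 * fact(3)
= 5 * 4 * 3 * fact(2)
= 5 * 4 * 3 * 2 * fact(1)
= 5 * 4 * 3 * 2 * 1
= 120


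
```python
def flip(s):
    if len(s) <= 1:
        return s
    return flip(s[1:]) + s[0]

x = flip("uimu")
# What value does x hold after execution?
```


flip("uimu")
= flip("imu") + "u"
= flip("mu") + "i" + "u"
= flip("u") + "m" + "i" + "u"
= "u" + "m" + "i" + "u"
= "umiu"


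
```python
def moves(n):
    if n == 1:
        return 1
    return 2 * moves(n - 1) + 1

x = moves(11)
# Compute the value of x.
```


moves(11)
= 2 * moves(10) + 1
= 2 * (2 * moves(9) + 1) + 1
= 2 * (2 * (2 * moves(8) + 1) + 1) + 1
= 2 * (2 * (2 * (2 * moves(7) + 1) + 1) + 1) + 1
= 2 * (2 * (2 * (2 * (2 * moves(6) + 1) + 1) + 1) + 1) + 1
= 2 * (2 * (2 * (2 * (2 * (2 * moves(5) + 1) + 1) + 1) + 1) + 1) + 1
= 2 * (2 * (2 * (2 * (2 * (2 * (2 * moves(4) + 1) + 1) + 1) + 1) + 1) + 1) + 1
= 2 * (2 * (2 * (2 * (2 * (2 * (2 * (2 * moves(3) + 1) + 1) + 1) + 1) + 1) + 1) + 1) + 1
= 2 * (2 * (2 * (2 * (2 * (2 * (2 * (2 * (2 * moves(2) + 1) + 1) + 1) + 1) + 1) + 1) + 1) + 1) + 1
= 2 * (2 * (2 * (2 * (2 * (2 * (2 * (2 * (2 * (2 * moves(1) + 1) + 1) + 1) + 1) + 1) + 1) + 1) + 1) + 1) + 1
Now compute bottom-up:
moves(1) = 1
moves(2) = 2 * 1 + 1 = 3
moves(3) = 2 * 3 + 1 = 7
moves(4) = 2 * 7 + 1 = 15
moves(5) = 2 * 15 + 1 = 31
moves(6) = 2 * 31 + 1 = 63
moves(7) = 2 * 63 + 1 = 127
moves(8) = 2 * 127 + 1 = 255
moves(9) = 2 * 255 + 1 = 511
moves(10) = 2 * 511 + 1 = 1023
moves(11) = 2 * 1023 + 1 = 2047
= 2047


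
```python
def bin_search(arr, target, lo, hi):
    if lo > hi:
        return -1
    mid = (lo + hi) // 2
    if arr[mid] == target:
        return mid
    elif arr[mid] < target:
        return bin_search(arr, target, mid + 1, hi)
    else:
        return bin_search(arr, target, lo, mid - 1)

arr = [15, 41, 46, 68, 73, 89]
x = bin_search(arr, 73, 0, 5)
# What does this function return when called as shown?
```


bin_search(arr, 73, 0, 5)
lo=0, hi=5, mid=2, arr[mid]=46
46 < 73, search right half
lo=3, hi=5, mid=4, arr[mid]=73
arr[4] == 73, found at index 4
= 4


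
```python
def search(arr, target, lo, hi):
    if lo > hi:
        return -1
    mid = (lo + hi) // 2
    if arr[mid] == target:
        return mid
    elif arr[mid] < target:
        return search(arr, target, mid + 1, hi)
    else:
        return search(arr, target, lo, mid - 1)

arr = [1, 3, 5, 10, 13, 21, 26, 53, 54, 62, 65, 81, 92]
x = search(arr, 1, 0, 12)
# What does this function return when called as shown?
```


search(arr, 1, 0, 12)
lo=0, hi=12, mid=6, arr[mid]=26
26 > 1, search left half
lo=0, hi=5, mid=2, arr[mid]=5
5 > 1, search left half
lo=0, hi=1, mid=0, arr[mid]=1
arr[0] == 1, found at index 0
= 0


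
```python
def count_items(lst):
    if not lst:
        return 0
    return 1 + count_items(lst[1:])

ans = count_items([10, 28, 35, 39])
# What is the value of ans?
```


count_items([10, 28, 35, 39])
= 1 + count_items([28, 35, 39])
= 1 + 1 + count_items([35, 39])
= 1 + 1 + 1 + count_items([39])
= 1 + 1 + 1 + 1 + count_items([])
= 1 + 1 + 1 + 1 + 0
= 4


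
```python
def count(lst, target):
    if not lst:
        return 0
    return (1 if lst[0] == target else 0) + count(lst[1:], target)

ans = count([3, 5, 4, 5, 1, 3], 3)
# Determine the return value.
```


count([3, 5, 4, 5, 1, 3], 3)
lst[0]=3 == 3: 1 + count([5, 4, 5, 1, 3], 3)
lst[0]=5 != 3: 0 + count([4, 5, 1, 3], 3)
lst[0]=4 != 3: 0 + count([5, 1, 3], 3)
lst[0]=5 != 3: 0 + count([1, 3], 3)
lst[0]=1 != 3: 0 + count([3], 3)
lst[0]=3 == 3: 1 + count([], 3)
= 2


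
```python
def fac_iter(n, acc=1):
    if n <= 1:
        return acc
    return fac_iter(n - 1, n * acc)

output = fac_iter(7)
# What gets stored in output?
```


fac_iter(7, 1)
= fac_iter(6, 7 * 1) = fac_iter(6, 7)
= fac_iter(5, 6 * 7) = fac_iter(5, 42)
= fac_iter(4, 5 * 42) = fac_iter(4, 210)
= fac_iter(3, 4 * 210) = fac_iter(3, 840)
= fac_iter(2, 3 * 840) = fac_iter(2, 2520)
= fac_iter(1, 2 * 2520) = fac_iter(1, 5040)
n <= 1, return acc = 5040


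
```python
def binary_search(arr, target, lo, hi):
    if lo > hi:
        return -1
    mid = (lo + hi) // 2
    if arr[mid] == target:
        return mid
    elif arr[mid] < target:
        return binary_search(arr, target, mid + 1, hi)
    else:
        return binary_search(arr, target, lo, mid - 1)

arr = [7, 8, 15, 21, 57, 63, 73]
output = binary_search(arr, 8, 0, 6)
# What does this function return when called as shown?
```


binary_search(arr, 8, 0, 6)
lo=0, hi=6, mid=3, arr[mid]=21
21 > 8, search left half
lo=0, hi=2, mid=1, arr[mid]=8
arr[1] == 8, found at index 1
= 1


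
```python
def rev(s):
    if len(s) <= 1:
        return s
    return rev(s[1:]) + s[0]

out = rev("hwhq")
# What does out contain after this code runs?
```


rev("hwhq")
= rev("whq") + "h"
= rev("hq") + "w" + "h"
= rev("q") + "h" + "w" + "h"
= "q" + "h" + "w" + "h"
= "qhwh"


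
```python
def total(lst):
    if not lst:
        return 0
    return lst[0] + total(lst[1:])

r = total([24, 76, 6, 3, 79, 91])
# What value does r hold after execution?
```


total([24, 76, 6, 3, 79, 91])
= 24 + total([76, 6, 3, 79, 91])
= 24 + 76 + total([6, 3, 79, 91])
= 24 + 76 + 6 + total([3, 79, 91])
= 24 + 76 + 6 + 3 + total([79, 91])
= 24 + 76 + 6 + 3 + 79 + total([91])
= 24 + 76 + 6 + 3 + 79 + 91 + total([])
= 24 + 76 + 6 + 3 + 79 + 91 + 0
= 279


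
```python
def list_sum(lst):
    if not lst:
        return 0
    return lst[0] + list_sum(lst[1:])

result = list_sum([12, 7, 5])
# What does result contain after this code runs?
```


list_sum([12, 7, 5])
= 12 + list_sum([7, 5])
= 12 + 7 + list_sum([5])
= 12 + 7 + 5 + list_sum([])
= 12 + 7 + 5 + 0
= 24


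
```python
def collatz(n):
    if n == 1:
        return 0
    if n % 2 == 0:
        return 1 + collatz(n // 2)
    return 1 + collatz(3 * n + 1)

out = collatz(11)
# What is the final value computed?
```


collatz(11)
11 is odd -> 3*11+1 = 34 -> collatz(34)
34 is even -> collatz(17)
17 is odd -> 3*17+1 = 52 -> collatz(52)
52 is even -> collatz(26)
26 is even -> collatz(13)
13 is odd -> 3*13+1 = 40 -> collatz(40)
40 is even -> collatz(20)
20 is even -> collatz(10)
10 is even -> collatz(5)
5 is odd -> 3*5+1 = 16 -> collatz(16)
16 is even -> collatz(8)
8 is even -> collatz(4)
4 is even -> collatz(2)
2 is even -> collatz(1)
Reached 1 after 14 steps
= 14


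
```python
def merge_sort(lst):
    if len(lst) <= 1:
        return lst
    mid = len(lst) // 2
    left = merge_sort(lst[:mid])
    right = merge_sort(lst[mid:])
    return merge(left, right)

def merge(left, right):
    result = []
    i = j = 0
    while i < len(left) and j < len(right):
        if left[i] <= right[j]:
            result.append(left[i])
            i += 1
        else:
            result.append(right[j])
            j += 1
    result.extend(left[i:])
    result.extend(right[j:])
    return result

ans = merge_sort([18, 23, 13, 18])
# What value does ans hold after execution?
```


merge_sort([18, 23, 13, 18])
Split into [18, 23] and [13, 18]
Left sorted: [18, 23]
Right sorted: [13, 18]
Merge [18, 23] and [13, 18]
= [13, 18, 18, 23]


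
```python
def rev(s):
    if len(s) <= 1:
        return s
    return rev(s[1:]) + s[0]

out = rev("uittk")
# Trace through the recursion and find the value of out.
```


rev("uittk")
= rev("ittk") + "u"
= rev("ttk") + "i" + "u"
= rev("tk") + "t" + "i" + "u"
= rev("k") + "t" + "t" + "i" + "u"
= "k" + "t" + "t" + "i" + "u"
= "kttiu"


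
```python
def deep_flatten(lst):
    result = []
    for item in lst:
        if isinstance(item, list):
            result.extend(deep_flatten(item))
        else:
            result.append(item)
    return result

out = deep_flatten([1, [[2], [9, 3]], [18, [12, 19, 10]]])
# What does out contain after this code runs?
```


deep_flatten([1, [[2], [9, 3]], [18, [12, 19, 10]]])
Processing each element:
  1 is not a list -> append 1
  [[2], [9, 3]] is a list -> deep_flatten recursively -> [2, 9, 3]
  [18, [12, 19, 10]] is a list -> deep_flatten recursively -> [18, 12, 19, 10]
= [1, 2, 9, 3, 18, 12, 19, 10]


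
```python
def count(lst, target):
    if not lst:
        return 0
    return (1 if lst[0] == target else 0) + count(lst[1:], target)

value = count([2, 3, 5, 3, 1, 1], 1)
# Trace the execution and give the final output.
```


count([2, 3, 5, 3, 1, 1], 1)
lst[0]=2 != 1: 0 + count([3, 5, 3, 1, 1], 1)
lst[0]=3 != 1: 0 + count([5, 3, 1, 1], 1)
lst[0]=5 != 1: 0 + count([3, 1, 1], 1)
lst[0]=3 != 1: 0 + count([1, 1], 1)
lst[0]=1 == 1: 1 + count([1], 1)
lst[0]=1 == 1: 1 + count([], 1)
= 2


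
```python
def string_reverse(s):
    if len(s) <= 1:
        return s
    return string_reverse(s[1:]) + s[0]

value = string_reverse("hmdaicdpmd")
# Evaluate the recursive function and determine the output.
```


string_reverse("hmdaicdpmd")
= string_reverse("mdaicdpmd") + "h"
= string_reverse("daicdpmd") + "m" + "h"
= string_reverse("aicdpmd") + "d" + "m" + "h"
= string_reverse("icdpmd") + "a" + "d" + "m" + "h"
= string_reverse("cdpmd") + "i" + "a" + "d" + "m" + "h"
= string_reverse("dpmd") + "c" + "i" + "a" + "d" + "m" + "h"
= string_reverse("pmd") + "d" + "c" + "i" + "a" + "d" + "m" + "h"
= string_reverse("md") + "p" + "d" + "c" + "i" + "a" + "d" + "m" + "h"
= string_reverse("d") + "m" + "p" + "d" + "c" + "i" + "a" + "d" + "m" + "h"
= "d" + "m" + "p" + "d" + "c" + "i" + "a" + "d" + "m" + "h"
= "dmpdciadmh"


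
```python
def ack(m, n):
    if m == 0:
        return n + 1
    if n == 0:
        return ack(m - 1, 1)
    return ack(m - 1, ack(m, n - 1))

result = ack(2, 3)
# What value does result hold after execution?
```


ack(2, 3)
= ack(1, ack(2, 2))
First compute ack(2, 2) = 7
= ack(1, 7)
= 9


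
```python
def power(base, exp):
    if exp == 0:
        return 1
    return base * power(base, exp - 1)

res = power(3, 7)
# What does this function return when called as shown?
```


power(3, 7)
= 3 * power(3, 6)
= 3 * 3 * power(3, 5)
= 3 * 3 * 3 * power(3, 4)
= 3 * 3 * 3 * 3 * power(3, 3)
= 3 * 3 * 3 * 3 * 3 * power(3, 2)
= 3 * 3 * 3 * 3 * 3 * 3 * power(3, 1)
= 3 * 3 * 3 * 3 * 3 * 3 * 3 * power(3, 0)
= 3 * 3 * 3 * 3 * 3 * 3 * 3 * 1
= 2187


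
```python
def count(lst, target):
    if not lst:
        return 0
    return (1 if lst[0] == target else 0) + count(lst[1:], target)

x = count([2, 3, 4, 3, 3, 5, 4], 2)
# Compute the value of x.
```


count([2, 3, 4, 3, 3, 5, 4], 2)
lst[0]=2 == 2: 1 + count([3, 4, 3, 3, 5, 4], 2)
lst[0]=3 != 2: 0 + count([4, 3, 3, 5, 4], 2)
lst[0]=4 != 2: 0 + count([3, 3, 5, 4], 2)
lst[0]=3 != 2: 0 + count([3, 5, 4], 2)
lst[0]=3 != 2: 0 + count([5, 4], 2)
lst[0]=5 != 2: 0 + count([4], 2)
lst[0]=4 != 2: 0 + count([], 2)
= 1


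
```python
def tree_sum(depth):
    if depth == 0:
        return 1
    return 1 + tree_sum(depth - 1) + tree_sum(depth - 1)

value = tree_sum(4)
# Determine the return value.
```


tree_sum(4)
= 1 + tree_sum(3) + tree_sum(3)
= 1 + 2 * tree_sum(3)
tree_sum(k) = 2^(k+1) - 1
tree_sum(0) = 1
tree_sum(1) = 3
tree_sum(2) = 7
tree_sum(3) = 15
tree_sum(4) = 31
tree_sum(4) = 2^5 - 1 = 31


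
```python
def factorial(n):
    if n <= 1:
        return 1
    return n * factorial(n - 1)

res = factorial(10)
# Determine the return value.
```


factorial(10)
= 10 * factorial(9)
= 10 * 9 * factorial(8)
= 10 * 9 * 8 * factorial(7)
= 10 * 9 * 8 * 7 * factorial(6)
= 10 * 9 * 8 * 7 * 6 * factorial(5)
= 10 * 9 * 8 * 7 * 6 * 5 * factorial(4)
= 10 * 9 * 8 * 7 * 6 * 5 * 4 * factorial(3)
= 10 * 9 * 8 * 7 * 6 * 5 * 4 * 3 * factorial(2)
= 10 * 9 * 8 * 7 * 6 * 5 * 4 * 3 * 2 * factorial(1)
= 10 * 9 * 8 * 7 * 6 * 5 * 4 * 3 * 2 * 1
= 3628800


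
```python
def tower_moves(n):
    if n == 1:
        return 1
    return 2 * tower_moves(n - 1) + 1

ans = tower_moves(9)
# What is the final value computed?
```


tower_moves(9)
= 2 * tower_moves(8) + 1
= 2 * (2 * tower_moves(7) + 1) + 1
= 2 * (2 * (2 * tower_moves(6) + 1) + 1) + 1
= 2 * (2 * (2 * (2 * tower_moves(5) + 1) + 1) + 1) + 1
= 2 * (2 * (2 * (2 * (2 * tower_moves(4) + 1) + 1) + 1) + 1) + 1
= 2 * (2 * (2 * (2 * (2 * (2 * tower_moves(3) + 1) + 1) + 1) + 1) + 1) + 1
= 2 * (2 * (2 * (2 * (2 * (2 * (2 * tower_moves(2) + 1) + 1) + 1) + 1) + 1) + 1) + 1
= 2 * (2 * (2 * (2 * (2 * (2 * (2 * (2 * tower_moves(1) + 1) + 1) + 1) + 1) + 1) + 1) + 1) + 1
Now compute bottom-up:
tower_moves(1) = 1
tower_moves(2) = 2 * 1 + 1 = 3
tower_moves(3) = 2 * 3 + 1 = 7
tower_moves(4) = 2 * 7 + 1 = 15
tower_moves(5) = 2 * 15 + 1 = 31
tower_moves(6) = 2 * 31 + 1 = 63
tower_moves(7) = 2 * 63 + 1 = 127
tower_moves(8) = 2 * 127 + 1 = 255
tower_moves(9) = 2 * 255 + 1 = 511
= 511


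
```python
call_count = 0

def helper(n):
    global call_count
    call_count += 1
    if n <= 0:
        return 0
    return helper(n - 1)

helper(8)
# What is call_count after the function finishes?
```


helper(8) calls helper(7) calls ... calls helper(0)
Total calls: 8 + 1 (for base case) = 9


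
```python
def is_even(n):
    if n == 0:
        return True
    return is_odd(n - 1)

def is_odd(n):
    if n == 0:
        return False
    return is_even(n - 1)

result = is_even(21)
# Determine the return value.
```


is_even(21)
= is_odd(20)
= is_even(19)
= is_odd(18)
= is_even(17)
= is_odd(16)
= is_even(15)
= is_odd(14)
= is_even(13)
= is_odd(12)
= is_even(11)
= is_odd(10)
= is_even(9)
= is_odd(8)
= is_even(7)
= is_odd(6)
= is_even(5)
= is_odd(4)
= is_even(3)
= is_odd(2)
= is_even(1)
= is_odd(0)
n == 0: return False
= False


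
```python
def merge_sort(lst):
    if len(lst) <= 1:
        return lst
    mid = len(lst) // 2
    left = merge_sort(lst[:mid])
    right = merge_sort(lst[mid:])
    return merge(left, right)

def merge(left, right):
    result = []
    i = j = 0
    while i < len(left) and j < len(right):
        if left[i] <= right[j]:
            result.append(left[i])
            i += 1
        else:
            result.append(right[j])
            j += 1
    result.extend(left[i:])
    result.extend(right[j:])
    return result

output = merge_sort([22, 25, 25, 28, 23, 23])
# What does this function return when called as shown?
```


merge_sort([22, 25, 25, 28, 23, 23])
Split into [22, 25, 25] and [28, 23, 23]
Left sorted: [22, 25, 25]
Right sorted: [23, 23, 28]
Merge [22, 25, 25] and [23, 23, 28]
= [22, 23, 23, 25, 25, 28]


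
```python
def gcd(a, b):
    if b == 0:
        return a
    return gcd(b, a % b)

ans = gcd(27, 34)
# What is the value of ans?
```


gcd(27, 34)
= gcd(34, 27 % 34) = gcd(34, 27)
= gcd(27, 34 % 27) = gcd(27, 7)
= gcd(7, 27 % 7) = gcd(7, 6)
= gcd(6, 7 % 6) = gcd(6, 1)
= gcd(1, 6 % 1) = gcd(1, 0)
b == 0, return a = 1


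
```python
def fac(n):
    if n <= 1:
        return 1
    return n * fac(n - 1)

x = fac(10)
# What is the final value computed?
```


fac(10)
= 10 * fac(9)
= 10 * 9 * fac(8)
= 10 * 9 * 8 * fac(7)
= 10 * 9 * 8 * 7 * fac(6)
= 10 * 9 * 8 * 7 * 6 * fac(5)
= 10 * 9 * 8 * 7 * 6 * 5 * fac(4)
= 10 * 9 * 8 * 7 * 6 * 5 * 4 * fac(3)
= 10 * 9 * 8 * 7 * 6 * 5 * 4 * 3 * fac(2)
= 10 * 9 * 8 * 7 * 6 * 5 * 4 * 3 * 2 * fac(1)
= 10 * 9 * 8 * 7 * 6 * 5 * 4 * 3 * 2 * 1
= 3628800


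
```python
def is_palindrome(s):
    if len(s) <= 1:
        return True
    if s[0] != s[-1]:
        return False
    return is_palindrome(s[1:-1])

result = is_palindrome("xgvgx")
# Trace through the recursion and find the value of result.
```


is_palindrome("xgvgx")
"xgvgx": s[0]='x' == s[-1]='x' -> is_palindrome("gvg")
"gvg": s[0]='g' == s[-1]='g' -> is_palindrome("v")
"v": len <= 1 -> True
= True


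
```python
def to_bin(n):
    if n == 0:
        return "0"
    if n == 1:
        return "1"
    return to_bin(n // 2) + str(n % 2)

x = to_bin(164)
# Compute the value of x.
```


to_bin(164)
= to_bin(82) + "0"
= to_bin(41) + "0" + "0"
= to_bin(20) + "1" + "0" + "0"
= to_bin(10) + "0" + "1" + "0" + "0"
= to_bin(5) + "0" + "0" + "1" + "0" + "0"
= to_bin(2) + "1" + "0" + "0" + "1" + "0" + "0"
= to_bin(1) + "0" + "1" + "0" + "0" + "1" + "0" + "0"
= "1" + "0" + "1" + "0" + "0" + "1" + "0" + "0"
= "10100100"


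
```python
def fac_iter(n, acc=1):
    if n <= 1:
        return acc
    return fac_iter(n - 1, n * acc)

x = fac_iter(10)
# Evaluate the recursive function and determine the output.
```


fac_iter(10, 1)
= fac_iter(9, 10 * 1) = fac_iter(9, 10)
= fac_iter(8, 9 * 10) = fac_iter(8, 90)
= fac_iter(7, 8 * 90) = fac_iter(7, 720)
= fac_iter(6, 7 * 720) = fac_iter(6, 5040)
= fac_iter(5, 6 * 5040) = fac_iter(5, 30240)
= fac_iter(4, 5 * 30240) = fac_iter(4, 151200)
= fac_iter(3, 4 * 151200) = fac_iter(3, 604800)
= fac_iter(2, 3 * 604800) = fac_iter(2, 1814400)
= fac_iter(1, 2 * 1814400) = fac_iter(1, 3628800)
n <= 1, return acc = 3628800


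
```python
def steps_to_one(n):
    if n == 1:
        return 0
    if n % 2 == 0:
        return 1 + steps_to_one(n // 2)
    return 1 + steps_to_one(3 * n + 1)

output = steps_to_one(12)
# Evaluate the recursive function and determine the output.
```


steps_to_one(12)
12 is even -> steps_to_one(6)
6 is even -> steps_to_one(3)
3 is odd -> 3*3+1 = 10 -> steps_to_one(10)
10 is even -> steps_to_one(5)
5 is odd -> 3*5+1 = 16 -> steps_to_one(16)
16 is even -> steps_to_one(8)
8 is even -> steps_to_one(4)
4 is even -> steps_to_one(2)
2 is even -> steps_to_one(1)
Reached 1 after 9 steps
= 9


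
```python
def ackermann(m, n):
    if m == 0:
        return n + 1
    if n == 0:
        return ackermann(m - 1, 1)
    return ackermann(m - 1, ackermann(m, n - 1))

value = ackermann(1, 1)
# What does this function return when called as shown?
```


ackermann(1, 1)
= ackermann(0, ackermann(1, 0))
First compute ackermann(1, 0) = 2
= ackermann(0, 2)
= 3


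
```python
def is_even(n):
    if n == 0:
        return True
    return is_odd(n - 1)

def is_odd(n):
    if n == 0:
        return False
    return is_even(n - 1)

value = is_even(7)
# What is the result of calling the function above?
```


is_even(7)
= is_odd(6)
= is_even(5)
= is_odd(4)
= is_even(3)
= is_odd(2)
= is_even(1)
= is_odd(0)
n == 0: return False
= False


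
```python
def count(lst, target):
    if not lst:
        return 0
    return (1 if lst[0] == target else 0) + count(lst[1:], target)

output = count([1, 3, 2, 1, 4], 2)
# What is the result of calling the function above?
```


count([1, 3, 2, 1, 4], 2)
lst[0]=1 != 2: 0 + count([3, 2, 1, 4], 2)
lst[0]=3 != 2: 0 + count([2, 1, 4], 2)
lst[0]=2 == 2: 1 + count([1, 4], 2)
lst[0]=1 != 2: 0 + count([4], 2)
lst[0]=4 != 2: 0 + count([], 2)
= 1


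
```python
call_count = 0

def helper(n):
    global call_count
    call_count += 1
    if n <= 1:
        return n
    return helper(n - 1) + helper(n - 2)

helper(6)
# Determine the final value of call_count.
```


helper(6) calls helper(5) and helper(4); each non-base call branches into two more.
Let C(k) = total number of calls made by helper(k), including the call to helper(k) itself.
Base cases: C(0) = 1, C(1) = 1
Recurrence: C(k) = 1 + C(k-1) + C(k-2)
  C(2) = 1 + C(1) + C(0) = 1 + 1 + 1 = 3
  C(3) = 1 + C(2) + C(1) = 1 + 3 + 1 = 5
  C(4) = 1 + C(3) + C(2) = 1 + 5 + 3 = 9
  C(5) = 1 + C(4) + C(3) = 1 + 9 + 5 = 15
  C(6) = 1 + C(5) + C(4) = 1 + 15 + 9 = 25
Total calls = C(6) = 25


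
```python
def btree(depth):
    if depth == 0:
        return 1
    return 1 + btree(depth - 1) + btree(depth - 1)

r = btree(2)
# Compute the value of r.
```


btree(2)
= 1 + btree(1) + btree(1)
= 1 + 2 * btree(1)
btree(k) = 2^(k+1) - 1
btree(0) = 1
btree(1) = 3
btree(2) = 7
btree(2) = 2^3 - 1 = 7


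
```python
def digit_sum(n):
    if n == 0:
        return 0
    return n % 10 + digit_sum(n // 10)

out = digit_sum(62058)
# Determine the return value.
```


digit_sum(62058)
= 8 + digit_sum(6205)
= 8 + 5 + digit_sum(620)
= 8 + 5 + 0 + digit_sum(62)
= 8 + 5 + 0 + 2 + digit_sum(6)
= 8 + 5 + 0 + 2 + 6 + digit_sum(0)
= 8 + 5 + 0 + 2 + 6 + 0
= 21


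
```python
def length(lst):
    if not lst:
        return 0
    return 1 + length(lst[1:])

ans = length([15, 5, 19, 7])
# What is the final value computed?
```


length([15, 5, 19, 7])
= 1 + length([5, 19, 7])
= 1 + 1 + length([19, 7])
= 1 + 1 + 1 + length([7])
= 1 + 1 + 1 + 1 + length([])
= 1 + 1 + 1 + 1 + 0
= 4


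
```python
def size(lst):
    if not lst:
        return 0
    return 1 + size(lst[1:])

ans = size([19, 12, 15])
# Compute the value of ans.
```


size([19, 12, 15])
= 1 + size([12, 15])
= 1 + 1 + size([15])
= 1 + 1 + 1 + size([])
= 1 + 1 + 1 + 0
= 3


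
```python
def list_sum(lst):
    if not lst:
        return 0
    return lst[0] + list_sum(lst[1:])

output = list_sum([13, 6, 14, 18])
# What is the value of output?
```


list_sum([13, 6, 14, 18])
= 13 + list_sum([6, 14, 18])
= 13 + 6 + list_sum([14, 18])
= 13 + 6 + 14 + list_sum([18])
= 13 + 6 + 14 + 18 + list_sum([])
= 13 + 6 + 14 + 18 + 0
= 51


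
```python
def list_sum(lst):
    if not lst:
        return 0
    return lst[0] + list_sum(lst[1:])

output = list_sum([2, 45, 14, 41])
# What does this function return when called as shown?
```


list_sum([2, 45, 14, 41])
= 2 + list_sum([45, 14, 41])
= 2 + 45 + list_sum([14, 41])
= 2 + 45 + 14 + list_sum([41])
= 2 + 45 + 14 + 41 + list_sum([])
= 2 + 45 + 14 + 41 + 0
= 102


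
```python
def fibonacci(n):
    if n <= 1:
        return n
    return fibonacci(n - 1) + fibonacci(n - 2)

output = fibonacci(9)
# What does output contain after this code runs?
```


fibonacci(9)
= fibonacci(8) + fibonacci(7)
= (fibonacci(7) + fibonacci(6)) + fibonacci(7)
Computing bottom-up: fibonacci(0)=0, fibonacci(1)=1, fibonacci(2)=1, fibonacci(3)=2, fibonacci(4)=3, fibonacci(5)=5, fibonacci(6)=8, fibonacci(7)=13, fibonacci(8)=21, fibonacci(9)=34
= 34


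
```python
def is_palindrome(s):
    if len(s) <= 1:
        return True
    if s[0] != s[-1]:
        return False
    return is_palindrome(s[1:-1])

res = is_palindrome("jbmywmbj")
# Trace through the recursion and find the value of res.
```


is_palindrome("jbmywmbj")
"jbmywmbj": s[0]='j' == s[-1]='j' -> is_palindrome("bmywmb")
"bmywmb": s[0]='b' == s[-1]='b' -> is_palindrome("mywm")
"mywm": s[0]='m' == s[-1]='m' -> is_palindrome("yw")
"yw": s[0]='y' != s[-1]='w' -> False
= False


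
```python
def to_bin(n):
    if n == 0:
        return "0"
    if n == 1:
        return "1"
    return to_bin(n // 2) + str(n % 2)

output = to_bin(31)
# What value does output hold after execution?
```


to_bin(31)
= to_bin(15) + "1"
= to_bin(7) + "1" + "1"
= to_bin(3) + "1" + "1" + "1"
= to_bin(1) + "1" + "1" + "1" + "1"
= "1" + "1" + "1" + "1" + "1"
= "11111"


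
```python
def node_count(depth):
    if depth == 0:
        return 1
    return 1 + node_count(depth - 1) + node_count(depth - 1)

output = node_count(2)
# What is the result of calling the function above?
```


node_count(2)
= 1 + node_count(1) + node_count(1)
= 1 + 2 * node_count(1)
node_count(k) = 2^(k+1) - 1
node_count(0) = 1
node_count(1) = 3
node_count(2) = 7
node_count(2) = 2^3 - 1 = 7


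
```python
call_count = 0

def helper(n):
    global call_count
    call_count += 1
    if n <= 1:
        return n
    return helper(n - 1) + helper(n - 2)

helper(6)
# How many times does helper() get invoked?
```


helper(6) calls helper(5) and helper(4); each non-base call branches into two more.
Let C(k) = total number of calls made by helper(k), including the call to helper(k) itself.
Base cases: C(0) = 1, C(1) = 1
Recurrence: C(k) = 1 + C(k-1) + C(k-2)
  C(2) = 1 + C(1) + C(0) = 1 + 1 + 1 = 3
  C(3) = 1 + C(2) + C(1) = 1 + 3 + 1 = 5
  C(4) = 1 + C(3) + C(2) = 1 + 5 + 3 = 9
  C(5) = 1 + C(4) + C(3) = 1 + 9 + 5 = 15
  C(6) = 1 + C(5) + C(4) = 1 + 15 + 9 = 25
Total calls = C(6) = 25


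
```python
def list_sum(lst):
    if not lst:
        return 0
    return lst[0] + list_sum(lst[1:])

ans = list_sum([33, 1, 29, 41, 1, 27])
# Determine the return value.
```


list_sum([33, 1, 29, 41, 1, 27])
= 33 + list_sum([1, 29, 41, 1, 27])
= 33 + 1 + list_sum([29, 41, 1, 27])
= 33 + 1 + 29 + list_sum([41, 1, 27])
= 33 + 1 + 29 + 41 + list_sum([1, 27])
= 33 + 1 + 29 + 41 + 1 + list_sum([27])
= 33 + 1 + 29 + 41 + 1 + 27 + list_sum([])
= 33 + 1 + 29 + 41 + 1 + 27 + 0
= 132


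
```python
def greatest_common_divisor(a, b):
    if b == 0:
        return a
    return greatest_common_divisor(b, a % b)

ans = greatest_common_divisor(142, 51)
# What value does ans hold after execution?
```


greatest_common_divisor(142, 51)
= greatest_common_divisor(51, 142 % 51) = greatest_common_divisor(51, 40)
= greatest_common_divisor(40, 51 % 40) = greatest_common_divisor(40, 11)
= greatest_common_divisor(11, 40 % 11) = greatest_common_divisor(11, 7)
= greatest_common_divisor(7, 11 % 7) = greatest_common_divisor(7, 4)
= greatest_common_divisor(4, 7 % 4) = greatest_common_divisor(4, 3)
= greatest_common_divisor(3, 4 % 3) = greatest_common_divisor(3, 1)
= greatest_common_divisor(1, 3 % 1) = greatest_common_divisor(1, 0)
b == 0, return a = 1


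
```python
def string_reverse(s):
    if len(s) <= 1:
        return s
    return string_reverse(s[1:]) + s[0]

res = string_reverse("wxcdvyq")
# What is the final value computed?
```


string_reverse("wxcdvyq")
= string_reverse("xcdvyq") + "w"
= string_reverse("cdvyq") + "x" + "w"
= string_reverse("dvyq") + "c" + "x" + "w"
= string_reverse("vyq") + "d" + "c" + "x" + "w"
= string_reverse("yq") + "v" + "d" + "c" + "x" + "w"
= string_reverse("q") + "y" + "v" + "d" + "c" + "x" + "w"
= "q" + "y" + "v" + "d" + "c" + "x" + "w"
= "qyvdcxw"


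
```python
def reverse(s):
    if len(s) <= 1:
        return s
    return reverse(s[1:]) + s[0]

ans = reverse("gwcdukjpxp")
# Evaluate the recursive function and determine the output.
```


reverse("gwcdukjpxp")
= reverse("wcdukjpxp") + "g"
= reverse("cdukjpxp") + "w" + "g"
= reverse("dukjpxp") + "c" + "w" + "g"
= reverse("ukjpxp") + "d" + "c" + "w" + "g"
= reverse("kjpxp") + "u" + "d" + "c" + "w" + "g"
= reverse("jpxp") + "k" + "u" + "d" + "c" + "w" + "g"
= reverse("pxp") + "j" + "k" + "u" + "d" + "c" + "w" + "g"
= reverse("xp") + "p" + "j" + "k" + "u" + "d" + "c" + "w" + "g"
= reverse("p") + "x" + "p" + "j" + "k" + "u" + "d" + "c" + "w" + "g"
= "p" + "x" + "p" + "j" + "k" + "u" + "d" + "c" + "w" + "g"
= "pxpjkudcwg"


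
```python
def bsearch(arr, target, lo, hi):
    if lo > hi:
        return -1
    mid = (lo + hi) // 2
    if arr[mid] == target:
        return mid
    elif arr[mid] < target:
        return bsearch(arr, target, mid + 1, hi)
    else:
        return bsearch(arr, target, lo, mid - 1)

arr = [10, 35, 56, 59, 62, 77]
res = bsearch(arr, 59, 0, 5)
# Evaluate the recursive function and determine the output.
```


bsearch(arr, 59, 0, 5)
lo=0, hi=5, mid=2, arr[mid]=56
56 < 59, search right half
lo=3, hi=5, mid=4, arr[mid]=62
62 > 59, search left half
lo=3, hi=3, mid=3, arr[mid]=59
arr[3] == 59, found at index 3
= 3


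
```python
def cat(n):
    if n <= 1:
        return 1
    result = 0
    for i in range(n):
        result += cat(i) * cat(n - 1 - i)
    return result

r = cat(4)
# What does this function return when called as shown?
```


cat(4)
= sum of cat(i) * cat(4-1-i) for i in 0..3
First compute sub-values bottom-up:
  cat(0) = 1, cat(1) = 1
  cat(2) = 1*1 + 1*1 = 2
  cat(3) = 1*2 + 1*1 + 2*1 = 5
Now cat(4):
  cat(0)*cat(3) = 1*5 = 5
  cat(1)*cat(2) = 1*2 = 2
  cat(2)*cat(1) = 2*1 = 2
  cat(3)*cat(0) = 5*1 = 5
= 5 + 2 + 2 + 5
= 14


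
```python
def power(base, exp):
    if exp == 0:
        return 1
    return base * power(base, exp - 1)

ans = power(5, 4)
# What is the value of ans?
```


power(5, 4)
= 5 * power(5, 3)
= 5 * 5 * power(5, 2)
= 5 * 5 * 5 * power(5, 1)
= 5 * 5 * 5 * 5 * power(5, 0)
= 5 * 5 * 5 * 5 * 1
= 625


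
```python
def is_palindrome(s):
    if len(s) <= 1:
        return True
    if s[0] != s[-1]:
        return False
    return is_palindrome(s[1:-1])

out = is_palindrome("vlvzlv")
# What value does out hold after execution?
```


is_palindrome("vlvzlv")
"vlvzlv": s[0]='v' == s[-1]='v' -> is_palindrome("lvzl")
"lvzl": s[0]='l' == s[-1]='l' -> is_palindrome("vz")
"vz": s[0]='v' != s[-1]='z' -> False
= False


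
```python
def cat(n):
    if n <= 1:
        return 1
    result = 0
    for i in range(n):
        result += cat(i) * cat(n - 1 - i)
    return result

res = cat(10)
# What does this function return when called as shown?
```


cat(10)
= sum of cat(i) * cat(10-1-i) for i in 0..9
First compute sub-values bottom-up:
  cat(0) = 1, cat(1) = 1
  cat(2) = 1*1 + 1*1 = 2
  cat(3) = 1*2 + 1*1 + 2*1 = 5
  cat(4) = 1*5 + 1*2 + 2*1 + 5*1 = 14
  cat(5) = 1*14 + 1*5 + 2*2 + 5*1 + 14*1 = 42
  cat(6) = 1*42 + 1*14 + 2*5 + 5*2 + 14*1 + 42*1 = 132
  cat(7) = 1*132 + 1*42 + 2*14 + 5*5 + 14*2 + 42*1 + 132*1 = 429
  cat(8) = 1*429 + 1*132 + 2*42 + 5*14 + 14*5 + 42*2 + 132*1 + 429*1 = 1430
  cat(9) = 1*1430 + 1*429 + 2*132 + 5*42 + 14*14 + 42*5 + 132*2 + 429*1 + 1430*1 = 4862
Now cat(10):
  cat(0)*cat(9) = 1*4862 = 4862
  cat(1)*cat(8) = 1*1430 = 1430
  cat(2)*cat(7) = 2*429 = 858
  cat(3)*cat(6) = 5*132 = 660
  cat(4)*cat(5) = 14*42 = 588
  cat(5)*cat(4) = 42*14 = 588
  cat(6)*cat(3) = 132*5 = 660
  cat(7)*cat(2) = 429*2 = 858
  cat(8)*cat(1) = 1430*1 = 1430
  cat(9)*cat(0) = 4862*1 = 4862
= 4862 + 1430 + 858 + 660 + 588 + 588 + 660 + 858 + 1430 + 4862
= 16796


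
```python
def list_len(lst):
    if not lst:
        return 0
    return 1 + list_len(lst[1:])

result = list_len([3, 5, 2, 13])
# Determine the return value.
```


list_len([3, 5, 2, 13])
= 1 + list_len([5, 2, 13])
= 1 + 1 + list_len([2, 13])
= 1 + 1 + 1 + list_len([13])
= 1 + 1 + 1 + 1 + list_len([])
= 1 + 1 + 1 + 1 + 0
= 4


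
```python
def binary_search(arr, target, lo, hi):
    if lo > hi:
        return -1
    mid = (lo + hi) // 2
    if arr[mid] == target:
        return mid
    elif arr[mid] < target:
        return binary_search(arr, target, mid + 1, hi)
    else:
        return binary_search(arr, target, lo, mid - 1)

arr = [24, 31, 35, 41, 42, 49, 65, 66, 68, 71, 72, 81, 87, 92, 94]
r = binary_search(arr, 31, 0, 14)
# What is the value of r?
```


binary_search(arr, 31, 0, 14)
lo=0, hi=14, mid=7, arr[mid]=66
66 > 31, search left half
lo=0, hi=6, mid=3, arr[mid]=41
41 > 31, search left half
lo=0, hi=2, mid=1, arr[mid]=31
arr[1] == 31, found at index 1
= 1


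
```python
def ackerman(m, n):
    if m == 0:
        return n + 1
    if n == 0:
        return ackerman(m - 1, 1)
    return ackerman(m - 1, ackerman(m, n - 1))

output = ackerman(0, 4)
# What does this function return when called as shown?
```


ackerman(0, 4)
m == 0: return 4 + 1 = 5
= 5


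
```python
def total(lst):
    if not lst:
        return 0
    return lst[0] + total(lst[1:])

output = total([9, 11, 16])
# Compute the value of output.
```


total([9, 11, 16])
= 9 + total([11, 16])
= 9 + 11 + total([16])
= 9 + 11 + 16 + total([])
= 9 + 11 + 16 + 0
= 36


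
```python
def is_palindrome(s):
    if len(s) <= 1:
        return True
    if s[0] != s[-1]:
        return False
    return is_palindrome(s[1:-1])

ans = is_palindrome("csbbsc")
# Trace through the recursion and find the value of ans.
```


is_palindrome("csbbsc")
"csbbsc": s[0]='c' == s[-1]='c' -> is_palindrome("sbbs")
"sbbs": s[0]='s' == s[-1]='s' -> is_palindrome("bb")
"bb": s[0]='b' == s[-1]='b' -> is_palindrome("")
"": len <= 1 -> True
= True


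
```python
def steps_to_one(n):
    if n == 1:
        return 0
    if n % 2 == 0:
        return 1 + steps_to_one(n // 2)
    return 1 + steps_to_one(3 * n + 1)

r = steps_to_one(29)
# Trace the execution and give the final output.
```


steps_to_one(29)
29 is odd -> 3*29+1 = 88 -> steps_to_one(88)
88 is even -> steps_to_one(44)
44 is even -> steps_to_one(22)
22 is even -> steps_to_one(11)
11 is odd -> 3*11+1 = 34 -> steps_to_one(34)
34 is even -> steps_to_one(17)
17 is odd -> 3*17+1 = 52 -> steps_to_one(52)
52 is even -> steps_to_one(26)
26 is even -> steps_to_one(13)
13 is odd -> 3*13+1 = 40 -> steps_to_one(40)
40 is even -> steps_to_one(20)
20 is even -> steps_to_one(10)
10 is even -> steps_to_one(5)
5 is odd -> 3*5+1 = 16 -> steps_to_one(16)
16 is even -> steps_to_one(8)
8 is even -> steps_to_one(4)
4 is even -> steps_to_one(2)
2 is even -> steps_to_one(1)
Reached 1 after 18 steps
= 18


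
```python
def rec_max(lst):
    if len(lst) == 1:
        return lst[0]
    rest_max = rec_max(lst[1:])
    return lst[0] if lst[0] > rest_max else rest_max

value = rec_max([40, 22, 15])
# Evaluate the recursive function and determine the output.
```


rec_max([40, 22, 15])
= compare 40 with rec_max([22, 15])
= compare 22 with rec_max([15])
Base: rec_max([15]) = 15
compare 22 with 15: max = 22
compare 40 with 22: max = 40
= 40


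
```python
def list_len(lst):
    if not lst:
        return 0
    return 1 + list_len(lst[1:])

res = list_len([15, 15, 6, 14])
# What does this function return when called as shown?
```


list_len([15, 15, 6, 14])
= 1 + list_len([15, 6, 14])
= 1 + 1 + list_len([6, 14])
= 1 + 1 + 1 + list_len([14])
= 1 + 1 + 1 + 1 + list_len([])
= 1 + 1 + 1 + 1 + 0
= 4


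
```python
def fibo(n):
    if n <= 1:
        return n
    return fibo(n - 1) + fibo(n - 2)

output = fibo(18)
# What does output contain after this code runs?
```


fibo(18)
= fibo(17) + fibo(16)
= (fibo(16) + fibo(15)) + fibo(16)
Computing bottom-up: fibo(0)=0, fibo(1)=1, fibo(2)=1, fibo(3)=2, fibo(4)=3, fibo(5)=5, fibo(6)=8, fibo(7)=13, fibo(8)=21, fibo(9)=34, fibo(10)=55, fibo(11)=89, fibo(12)=144, fibo(13)=233, fibo(14)=377, fibo(15)=610, fibo(16)=987, fibo(17)=1597, fibo(18)=2584
= 2584


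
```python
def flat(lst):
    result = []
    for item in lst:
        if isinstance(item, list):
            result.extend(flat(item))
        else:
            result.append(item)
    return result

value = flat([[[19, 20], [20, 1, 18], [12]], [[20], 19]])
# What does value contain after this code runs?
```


flat([[[19, 20], [20, 1, 18], [12]], [[20], 19]])
Processing each element:
  [[19, 20], [20, 1, 18], [12]] is a list -> flat recursively -> [19, 20, 20, 1, 18, 12]
  [[20], 19] is a list -> flat recursively -> [20, 19]
= [19, 20, 20, 1, 18, 12, 20, 19]


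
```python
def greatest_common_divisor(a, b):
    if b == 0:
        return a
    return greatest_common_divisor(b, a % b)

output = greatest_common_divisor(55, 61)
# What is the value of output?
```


greatest_common_divisor(55, 61)
= greatest_common_divisor(61, 55 % 61) = greatest_common_divisor(61, 55)
= greatest_common_divisor(55, 61 % 55) = greatest_common_divisor(55, 6)
= greatest_common_divisor(6, 55 % 6) = greatest_common_divisor(6, 1)
= greatest_common_divisor(1, 6 % 1) = greatest_common_divisor(1, 0)
b == 0, return a = 1


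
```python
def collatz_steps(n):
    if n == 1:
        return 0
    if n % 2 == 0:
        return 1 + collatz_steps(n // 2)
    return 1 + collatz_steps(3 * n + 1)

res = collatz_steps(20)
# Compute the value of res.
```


collatz_steps(20)
20 is even -> collatz_steps(10)
10 is even -> collatz_steps(5)
5 is odd -> 3*5+1 = 16 -> collatz_steps(16)
16 is even -> collatz_steps(8)
8 is even -> collatz_steps(4)
4 is even -> collatz_steps(2)
2 is even -> collatz_steps(1)
Reached 1 after 7 steps
= 7


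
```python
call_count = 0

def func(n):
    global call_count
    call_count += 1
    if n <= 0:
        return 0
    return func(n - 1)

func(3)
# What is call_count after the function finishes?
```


func(3) calls func(2) calls ... calls func(0)
Total calls: 3 + 1 (for base case) = 4


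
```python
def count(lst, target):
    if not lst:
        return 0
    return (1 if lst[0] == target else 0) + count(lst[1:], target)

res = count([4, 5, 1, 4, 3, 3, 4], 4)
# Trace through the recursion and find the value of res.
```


count([4, 5, 1, 4, 3, 3, 4], 4)
lst[0]=4 == 4: 1 + count([5, 1, 4, 3, 3, 4], 4)
lst[0]=5 != 4: 0 + count([1, 4, 3, 3, 4], 4)
lst[0]=1 != 4: 0 + count([4, 3, 3, 4], 4)
lst[0]=4 == 4: 1 + count([3, 3, 4], 4)
lst[0]=3 != 4: 0 + count([3, 4], 4)
lst[0]=3 != 4: 0 + count([4], 4)
lst[0]=4 == 4: 1 + count([], 4)
= 3


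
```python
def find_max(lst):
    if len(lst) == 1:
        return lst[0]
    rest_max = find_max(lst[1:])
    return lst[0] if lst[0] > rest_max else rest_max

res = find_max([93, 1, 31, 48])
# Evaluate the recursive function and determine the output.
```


find_max([93, 1, 31, 48])
= compare 93 with find_max([1, 31, 48])
= compare 1 with find_max([31, 48])
= compare 31 with find_max([48])
Base: find_max([48]) = 48
compare 31 with 48: max = 48
compare 1 with 48: max = 48
compare 93 with 48: max = 93
= 93


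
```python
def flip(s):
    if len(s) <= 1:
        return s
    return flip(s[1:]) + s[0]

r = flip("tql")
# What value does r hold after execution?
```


flip("tql")
= flip("ql") + "t"
= flip("l") + "q" + "t"
= "l" + "q" + "t"
= "lqt"


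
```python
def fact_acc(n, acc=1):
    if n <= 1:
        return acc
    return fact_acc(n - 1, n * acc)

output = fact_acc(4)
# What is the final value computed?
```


fact_acc(4, 1)
= fact_acc(3, 4 * 1) = fact_acc(3, 4)
= fact_acc(2, 3 * 4) = fact_acc(2, 12)
= fact_acc(1, 2 * 12) = fact_acc(1, 24)
n <= 1, return acc = 24
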